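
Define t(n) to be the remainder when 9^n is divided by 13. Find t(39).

Listing terms: t(1) = 9,  t(2) = 3,  t(3) = 1,  t(4) = 9.
Since t(4) = t(1) = 9, the sequence is periodic with period 3.
So t(39) = t(1 + ((39-1) mod 3)) = t(3) = 1.

1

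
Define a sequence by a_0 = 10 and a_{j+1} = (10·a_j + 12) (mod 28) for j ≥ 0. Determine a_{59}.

Computing terms: a_0 = 10; a_1 = 0; a_2 = 12; a_3 = 20; a_4 = 16; a_5 = 4; a_6 = 24; a_7 = 0.
Since a_7 = a_1 = 0, the sequence is eventually periodic: after a pre-period of length 1 it cycles with period 6.
For j ≥ 1, a_j depends only on (j - 1) mod 6. (59 - 1) mod 6 = 4, so a_{59} = a_5 = 4.

4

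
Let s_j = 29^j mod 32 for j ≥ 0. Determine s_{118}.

25

Listing terms: s_0 = 1, s_1 = 29, s_2 = 9, s_3 = 5, s_4 = 17, s_5 = 13, s_6 = 25, s_7 = 21, s_8 = 1.
Since s_8 = s_0 = 1, the sequence is periodic with period 8.
So s_{118} = s_{0 + ((118-0) mod 8)} = s_6 = 25.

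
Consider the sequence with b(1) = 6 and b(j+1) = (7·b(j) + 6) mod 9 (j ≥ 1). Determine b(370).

6

Listing terms: b(1) = 6, b(2) = 3, b(3) = 0, b(4) = 6.
The sequence repeats with period 3.
So b(370) = b(1 + ((370-1) mod 3)) = b(1) = 6.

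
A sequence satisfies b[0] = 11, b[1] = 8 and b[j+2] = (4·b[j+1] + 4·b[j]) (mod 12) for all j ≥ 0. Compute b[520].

Listing terms: b[0] = 11; b[1] = 8; b[2] = 4; b[3] = 0; b[4] = 4; b[5] = 4; b[6] = 8; b[7] = 0; b[8] = 8; b[9] = 8; b[10] = 4.
Since (b[9], b[10]) = (b[1], b[2]) = (8, 4) (two consecutive terms determine the rest), the sequence is eventually periodic: after a pre-period of length 1 it cycles with period 8.
For j ≥ 1, b[j] depends only on (j - 1) mod 8. (520 - 1) mod 8 = 7, so b[520] = b[8] = 8.

8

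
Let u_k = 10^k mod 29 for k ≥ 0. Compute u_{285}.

u_0 = 1; u_1 = 10; u_2 = 13; u_3 = 14; u_4 = 24; u_5 = 8; u_6 = 22; u_7 = 17; u_8 = 25; u_9 = 18; u_{10} = 6; u_{11} = 2; u_{12} = 20; u_{13} = 26; u_{14} = 28; u_{15} = 19; u_{16} = 16; u_{17} = 15; u_{18} = 5; u_{19} = 21; u_{20} = 7; u_{21} = 12; u_{22} = 4; u_{23} = 11; u_{24} = 23; u_{25} = 27; u_{26} = 9; u_{27} = 3; u_{28} = 1.
The sequence repeats with period 28.
So u_{285} = u_{0 + ((285-0) mod 28)} = u_5 = 8.

8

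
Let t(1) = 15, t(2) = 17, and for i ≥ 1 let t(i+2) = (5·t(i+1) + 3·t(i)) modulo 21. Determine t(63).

4

We have t(1) = 15; t(2) = 17; t(3) = 4; t(4) = 8; t(5) = 10; t(6) = 11; t(7) = 1; t(8) = 17; t(9) = 4.
Since (t(8), t(9)) = (t(2), t(3)) = (17, 4) (two consecutive terms determine the rest), the sequence is eventually periodic: after a pre-period of length 1 it cycles with period 6.
For i ≥ 2, t(i) depends only on (i - 2) mod 6. (63 - 2) mod 6 = 1, so t(63) = t(3) = 4.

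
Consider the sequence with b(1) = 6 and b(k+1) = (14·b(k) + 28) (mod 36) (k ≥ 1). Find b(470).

Computing terms: b(1) = 6, b(2) = 4, b(3) = 12, b(4) = 16, b(5) = 0, b(6) = 28, b(7) = 24, b(8) = 4.
Since b(8) = b(2) = 4, the sequence is eventually periodic: after a pre-period of length 1 it cycles with period 6.
For k ≥ 2, b(k) depends only on (k - 2) mod 6. (470 - 2) mod 6 = 0, so b(470) = b(2) = 4.

4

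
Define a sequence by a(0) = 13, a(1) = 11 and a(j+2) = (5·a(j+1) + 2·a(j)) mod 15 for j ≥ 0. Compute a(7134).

4

We have a(0) = 13,  a(1) = 11,  a(2) = 6,  a(3) = 7,  a(4) = 2,  a(5) = 9,  a(6) = 4,  a(7) = 8,  a(8) = 3,  a(9) = 1,  a(10) = 11,  a(11) = 12,  a(12) = 7,  a(13) = 14,  a(14) = 9,  a(15) = 13,  a(16) = 8,  a(17) = 6,  a(18) = 1,  a(19) = 2,  a(20) = 12,  a(21) = 4,  a(22) = 14,  a(23) = 3,  a(24) = 13,  a(25) = 11.
Since (a(24), a(25)) = (a(0), a(1)) = (13, 11) (two consecutive terms determine the rest), the sequence is periodic with period 24.
So a(7134) = a(0 + ((7134-0) mod 24)) = a(6) = 4.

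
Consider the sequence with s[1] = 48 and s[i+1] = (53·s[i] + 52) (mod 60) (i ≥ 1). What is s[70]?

s[1] = 48, s[2] = 16, s[3] = 0, s[4] = 52, s[5] = 48.
Since s[5] = s[1] = 48, the sequence is periodic with period 4.
(70 - 1) mod 4 = 1, so s[70] = s[2] = 16.

16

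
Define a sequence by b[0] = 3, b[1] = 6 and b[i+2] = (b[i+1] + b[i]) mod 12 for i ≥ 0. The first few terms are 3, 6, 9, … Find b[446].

9

b[0] = 3, b[1] = 6, b[2] = 9, b[3] = 3, b[4] = 0, b[5] = 3, b[6] = 3, b[7] = 6.
The sequence repeats with period 6.
So b[446] = b[0 + ((446-0) mod 6)] = b[2] = 9.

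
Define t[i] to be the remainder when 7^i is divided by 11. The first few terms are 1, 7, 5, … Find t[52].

5

Computing terms: t[0] = 1, t[1] = 7, t[2] = 5, t[3] = 2, t[4] = 3, t[5] = 10, t[6] = 4, t[7] = 6, t[8] = 9, t[9] = 8, t[10] = 1.
The sequence repeats with period 10.
So t[52] = t[0 + ((52-0) mod 10)] = t[2] = 5.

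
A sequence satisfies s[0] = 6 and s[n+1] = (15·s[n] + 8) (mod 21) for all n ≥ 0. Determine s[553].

20

s[0] = 6, s[1] = 14, s[2] = 8, s[3] = 2, s[4] = 17, s[5] = 11, s[6] = 5, s[7] = 20, s[8] = 14.
Since s[8] = s[1] = 14, the sequence is eventually periodic: after a pre-period of length 1 it cycles with period 7.
For n ≥ 1, s[n] depends only on (n - 1) mod 7. (553 - 1) mod 7 = 6, so s[553] = s[7] = 20.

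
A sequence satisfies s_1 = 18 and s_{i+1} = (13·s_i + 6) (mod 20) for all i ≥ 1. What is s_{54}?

We have s_1 = 18; s_2 = 0; s_3 = 6; s_4 = 4; s_5 = 18.
Since s_5 = s_1 = 18, the sequence is periodic with period 4.
(54 - 1) mod 4 = 1, so s_{54} = s_2 = 0.

0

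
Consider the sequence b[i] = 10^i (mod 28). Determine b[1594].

4

Computing terms: b[1] = 10,  b[2] = 16,  b[3] = 20,  b[4] = 4,  b[5] = 12,  b[6] = 8,  b[7] = 24,  b[8] = 16.
Since b[8] = b[2] = 16, the sequence is eventually periodic: after a pre-period of length 1 it cycles with period 6.
For i ≥ 2, b[i] depends only on (i - 2) mod 6. (1594 - 2) mod 6 = 2, so b[1594] = b[4] = 4.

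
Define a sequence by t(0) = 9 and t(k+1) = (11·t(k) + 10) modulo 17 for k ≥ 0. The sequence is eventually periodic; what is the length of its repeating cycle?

Listing terms: t(0) = 9,  t(1) = 7,  t(2) = 2,  t(3) = 15,  t(4) = 5,  t(5) = 14,  t(6) = 11,  t(7) = 12,  t(8) = 6,  t(9) = 8,  t(10) = 13,  t(11) = 0,  t(12) = 10,  t(13) = 1,  t(14) = 4,  t(15) = 3,  t(16) = 9.
Since t(16) = t(0) = 9, the sequence is periodic with period 16.

16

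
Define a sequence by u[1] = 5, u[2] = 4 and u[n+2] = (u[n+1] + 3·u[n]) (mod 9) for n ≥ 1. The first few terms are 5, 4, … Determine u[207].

1

Computing terms: u[1] = 5,  u[2] = 4,  u[3] = 1,  u[4] = 4,  u[5] = 7,  u[6] = 1,  u[7] = 4.
Since (u[6], u[7]) = (u[3], u[4]) = (1, 4) (two consecutive terms determine the rest), the sequence is eventually periodic: after a pre-period of length 2 it cycles with period 3.
For n ≥ 3, u[n] depends only on (n - 3) mod 3. (207 - 3) mod 3 = 0, so u[207] = u[3] = 1.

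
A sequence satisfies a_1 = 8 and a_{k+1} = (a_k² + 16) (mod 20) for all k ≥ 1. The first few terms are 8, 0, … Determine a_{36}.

Listing terms: a_1 = 8, a_2 = 0, a_3 = 16, a_4 = 12, a_5 = 0.
Since a_5 = a_2 = 0, the sequence is eventually periodic: after a pre-period of length 1 it cycles with period 3.
For k ≥ 2, a_k depends only on (k - 2) mod 3. (36 - 2) mod 3 = 1, so a_{36} = a_3 = 16.

16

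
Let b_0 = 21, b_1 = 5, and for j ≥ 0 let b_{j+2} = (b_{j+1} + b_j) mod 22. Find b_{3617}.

b_0 = 21,  b_1 = 5,  b_2 = 4,  b_3 = 9,  b_4 = 13,  b_5 = 0,  b_6 = 13,  b_7 = 13,  b_8 = 4,  b_9 = 17,  b_{10} = 21,  b_{11} = 16,  b_{12} = 15,  b_{13} = 9,  b_{14} = 2,  b_{15} = 11,  b_{16} = 13,  b_{17} = 2,  b_{18} = 15,  b_{19} = 17,  b_{20} = 10,  b_{21} = 5,  b_{22} = 15,  b_{23} = 20,  b_{24} = 13,  b_{25} = 11,  b_{26} = 2,  b_{27} = 13,  b_{28} = 15,  b_{29} = 6,  b_{30} = 21,  b_{31} = 5.
Since (b_{30}, b_{31}) = (b_0, b_1) = (21, 5) (two consecutive terms determine the rest), the sequence is periodic with period 30.
(3617 - 0) mod 30 = 17, so b_{3617} = b_{17} = 2.

2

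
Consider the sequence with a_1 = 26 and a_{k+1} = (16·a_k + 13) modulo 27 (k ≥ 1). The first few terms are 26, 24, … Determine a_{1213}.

5

a_1 = 26,  a_2 = 24,  a_3 = 19,  a_4 = 20,  a_5 = 9,  a_6 = 22,  a_7 = 14,  a_8 = 21,  a_9 = 25,  a_{10} = 8,  a_{11} = 6,  a_{12} = 1,  a_{13} = 2,  a_{14} = 18,  a_{15} = 4,  a_{16} = 23,  a_{17} = 3,  a_{18} = 7,  a_{19} = 17,  a_{20} = 15,  a_{21} = 10,  a_{22} = 11,  a_{23} = 0,  a_{24} = 13,  a_{25} = 5,  a_{26} = 12,  a_{27} = 16,  a_{28} = 26.
The sequence repeats with period 27.
(1213 - 1) mod 27 = 24, so a_{1213} = a_{25} = 5.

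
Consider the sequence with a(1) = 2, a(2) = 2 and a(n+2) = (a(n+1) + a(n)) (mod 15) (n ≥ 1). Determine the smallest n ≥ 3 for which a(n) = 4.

We have a(1) = 2; a(2) = 2; a(3) = 4; a(4) = 6; a(5) = 10; a(6) = 1; a(7) = 11; a(8) = 12; a(9) = 8; a(10) = 5; a(11) = 13; a(12) = 3; a(13) = 1; a(14) = 4; a(15) = 5; a(16) = 9; a(17) = 14; a(18) = 8; a(19) = 7; a(20) = 0; a(21) = 7; a(22) = 7; a(23) = 14; a(24) = 6; a(25) = 5; a(26) = 11; a(27) = 1; a(28) = 12; a(29) = 13; a(30) = 10; a(31) = 8; a(32) = 3; a(33) = 11; a(34) = 14; a(35) = 10; a(36) = 9; a(37) = 4; a(38) = 13; a(39) = 2; a(40) = 0; a(41) = 2; a(42) = 2.
The sequence repeats with period 40.
The value 4 first appears (with n ≥ 3) at a(3).

3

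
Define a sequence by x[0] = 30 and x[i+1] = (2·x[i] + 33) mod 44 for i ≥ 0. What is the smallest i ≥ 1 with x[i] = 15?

9

We have x[0] = 30; x[1] = 5; x[2] = 43; x[3] = 31; x[4] = 7; x[5] = 3; x[6] = 39; x[7] = 23; x[8] = 35; x[9] = 15; x[10] = 19; x[11] = 27; x[12] = 43.
Since x[12] = x[2] = 43, the sequence is eventually periodic: after a pre-period of length 2 it cycles with period 10.
The value 15 first appears (with i ≥ 1) at x[9].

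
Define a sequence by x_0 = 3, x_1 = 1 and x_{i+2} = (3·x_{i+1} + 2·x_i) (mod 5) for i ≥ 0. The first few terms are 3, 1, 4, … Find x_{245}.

3

Listing terms: x_0 = 3,  x_1 = 1,  x_2 = 4,  x_3 = 4,  x_4 = 0,  x_5 = 3,  x_6 = 4,  x_7 = 3,  x_8 = 2,  x_9 = 2,  x_{10} = 0,  x_{11} = 4,  x_{12} = 2,  x_{13} = 4,  x_{14} = 1,  x_{15} = 1,  x_{16} = 0,  x_{17} = 2,  x_{18} = 1,  x_{19} = 2,  x_{20} = 3,  x_{21} = 3,  x_{22} = 0,  x_{23} = 1,  x_{24} = 3,  x_{25} = 1.
The sequence repeats with period 24.
(245 - 0) mod 24 = 5, so x_{245} = x_5 = 3.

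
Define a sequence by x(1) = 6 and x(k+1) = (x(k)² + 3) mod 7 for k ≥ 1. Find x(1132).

x(1) = 6; x(2) = 4; x(3) = 5; x(4) = 0; x(5) = 3; x(6) = 5.
Since x(6) = x(3) = 5, the sequence is eventually periodic: after a pre-period of length 2 it cycles with period 3.
For k ≥ 3, x(k) depends only on (k - 3) mod 3. (1132 - 3) mod 3 = 1, so x(1132) = x(4) = 0.

0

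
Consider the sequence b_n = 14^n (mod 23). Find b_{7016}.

2

b_0 = 1,  b_1 = 14,  b_2 = 12,  b_3 = 7,  b_4 = 6,  b_5 = 15,  b_6 = 3,  b_7 = 19,  b_8 = 13,  b_9 = 21,  b_{10} = 18,  b_{11} = 22,  b_{12} = 9,  b_{13} = 11,  b_{14} = 16,  b_{15} = 17,  b_{16} = 8,  b_{17} = 20,  b_{18} = 4,  b_{19} = 10,  b_{20} = 2,  b_{21} = 5,  b_{22} = 1.
The sequence repeats with period 22.
(7016 - 0) mod 22 = 20, so b_{7016} = b_{20} = 2.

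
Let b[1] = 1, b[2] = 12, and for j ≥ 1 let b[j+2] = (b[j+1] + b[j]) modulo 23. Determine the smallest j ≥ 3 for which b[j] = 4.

Computing terms: b[1] = 1, b[2] = 12, b[3] = 13, b[4] = 2, b[5] = 15, b[6] = 17, b[7] = 9, b[8] = 3, b[9] = 12, b[10] = 15, b[11] = 4, b[12] = 19, b[13] = 0, b[14] = 19, b[15] = 19, b[16] = 15, b[17] = 11, b[18] = 3, b[19] = 14, b[20] = 17, b[21] = 8, b[22] = 2, b[23] = 10, b[24] = 12, b[25] = 22, b[26] = 11, b[27] = 10, b[28] = 21, b[29] = 8, b[30] = 6, b[31] = 14, b[32] = 20, b[33] = 11, b[34] = 8, b[35] = 19, b[36] = 4, b[37] = 0, b[38] = 4, b[39] = 4, b[40] = 8, b[41] = 12, b[42] = 20, b[43] = 9, b[44] = 6, b[45] = 15, b[46] = 21, b[47] = 13, b[48] = 11, b[49] = 1, b[50] = 12.
Since (b[49], b[50]) = (b[1], b[2]) = (1, 12) (two consecutive terms determine the rest), the sequence is periodic with period 48.
The value 4 first appears (with j ≥ 3) at b[11].

11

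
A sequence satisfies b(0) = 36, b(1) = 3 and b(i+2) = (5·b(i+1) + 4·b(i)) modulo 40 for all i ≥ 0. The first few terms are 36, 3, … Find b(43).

Listing terms: b(0) = 36, b(1) = 3, b(2) = 39, b(3) = 7, b(4) = 31, b(5) = 23, b(6) = 39, b(7) = 7.
Since (b(6), b(7)) = (b(2), b(3)) = (39, 7) (two consecutive terms determine the rest), the sequence is eventually periodic: after a pre-period of length 2 it cycles with period 4.
For i ≥ 2, b(i) depends only on (i - 2) mod 4. (43 - 2) mod 4 = 1, so b(43) = b(3) = 7.

7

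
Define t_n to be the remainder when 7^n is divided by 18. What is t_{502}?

7

We have t_0 = 1, t_1 = 7, t_2 = 13, t_3 = 1.
The sequence repeats with period 3.
(502 - 0) mod 3 = 1, so t_{502} = t_1 = 7.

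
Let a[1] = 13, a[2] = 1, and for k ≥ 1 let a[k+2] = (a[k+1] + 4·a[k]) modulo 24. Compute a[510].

17

Computing terms: a[1] = 13; a[2] = 1; a[3] = 5; a[4] = 9; a[5] = 5; a[6] = 17; a[7] = 13; a[8] = 9; a[9] = 13; a[10] = 1.
The sequence repeats with period 8.
So a[510] = a[1 + ((510-1) mod 8)] = a[6] = 17.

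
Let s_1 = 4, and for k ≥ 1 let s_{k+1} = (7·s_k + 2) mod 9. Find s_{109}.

4

Listing terms: s_1 = 4, s_2 = 3, s_3 = 5, s_4 = 1, s_5 = 0, s_6 = 2, s_7 = 7, s_8 = 6, s_9 = 8, s_{10} = 4.
The sequence repeats with period 9.
(109 - 1) mod 9 = 0, so s_{109} = s_1 = 4.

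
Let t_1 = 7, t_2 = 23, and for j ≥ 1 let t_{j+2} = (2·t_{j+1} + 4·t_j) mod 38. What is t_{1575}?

Listing terms: t_1 = 7, t_2 = 23, t_3 = 36, t_4 = 12, t_5 = 16, t_6 = 4, t_7 = 34, t_8 = 8, t_9 = 0, t_{10} = 32, t_{11} = 26, t_{12} = 28, t_{13} = 8, t_{14} = 14, t_{15} = 22, t_{16} = 24, t_{17} = 22, t_{18} = 26, t_{19} = 26, t_{20} = 4, t_{21} = 36, t_{22} = 12.
Since (t_{21}, t_{22}) = (t_3, t_4) = (36, 12) (two consecutive terms determine the rest), the sequence is eventually periodic: after a pre-period of length 2 it cycles with period 18.
For j ≥ 3, t_j depends only on (j - 3) mod 18. (1575 - 3) mod 18 = 6, so t_{1575} = t_9 = 0.

0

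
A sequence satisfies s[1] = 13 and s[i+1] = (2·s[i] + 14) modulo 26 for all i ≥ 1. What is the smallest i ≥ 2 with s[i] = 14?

We have s[1] = 13,  s[2] = 14,  s[3] = 16,  s[4] = 20,  s[5] = 2,  s[6] = 18,  s[7] = 24,  s[8] = 10,  s[9] = 8,  s[10] = 4,  s[11] = 22,  s[12] = 6,  s[13] = 0,  s[14] = 14.
Since s[14] = s[2] = 14, the sequence is eventually periodic: after a pre-period of length 1 it cycles with period 12.
The value 14 first appears (with i ≥ 2) at s[2].

2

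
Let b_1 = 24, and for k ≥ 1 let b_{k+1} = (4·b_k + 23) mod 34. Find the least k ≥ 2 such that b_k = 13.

Listing terms: b_1 = 24; b_2 = 17; b_3 = 23; b_4 = 13; b_5 = 7; b_6 = 17.
Since b_6 = b_2 = 17, the sequence is eventually periodic: after a pre-period of length 1 it cycles with period 4.
The value 13 first appears (with k ≥ 2) at b_4.

4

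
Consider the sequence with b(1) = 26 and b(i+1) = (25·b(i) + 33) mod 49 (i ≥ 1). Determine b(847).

We have b(1) = 26; b(2) = 46; b(3) = 7; b(4) = 12; b(5) = 39; b(6) = 28; b(7) = 47; b(8) = 32; b(9) = 0; b(10) = 33; b(11) = 25; b(12) = 21; b(13) = 19; b(14) = 18; b(15) = 42; b(16) = 5; b(17) = 11; b(18) = 14; b(19) = 40; b(20) = 4; b(21) = 35; b(22) = 26.
The sequence repeats with period 21.
So b(847) = b(1 + ((847-1) mod 21)) = b(7) = 47.

47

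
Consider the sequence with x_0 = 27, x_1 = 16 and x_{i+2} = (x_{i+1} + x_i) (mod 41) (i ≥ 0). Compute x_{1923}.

Computing terms: x_0 = 27,  x_1 = 16,  x_2 = 2,  x_3 = 18,  x_4 = 20,  x_5 = 38,  x_6 = 17,  x_7 = 14,  x_8 = 31,  x_9 = 4,  x_{10} = 35,  x_{11} = 39,  x_{12} = 33,  x_{13} = 31,  x_{14} = 23,  x_{15} = 13,  x_{16} = 36,  x_{17} = 8,  x_{18} = 3,  x_{19} = 11,  x_{20} = 14,  x_{21} = 25,  x_{22} = 39,  x_{23} = 23,  x_{24} = 21,  x_{25} = 3,  x_{26} = 24,  x_{27} = 27,  x_{28} = 10,  x_{29} = 37,  x_{30} = 6,  x_{31} = 2,  x_{32} = 8,  x_{33} = 10,  x_{34} = 18,  x_{35} = 28,  x_{36} = 5,  x_{37} = 33,  x_{38} = 38,  x_{39} = 30,  x_{40} = 27,  x_{41} = 16.
The sequence repeats with period 40.
So x_{1923} = x_{0 + ((1923-0) mod 40)} = x_3 = 18.

18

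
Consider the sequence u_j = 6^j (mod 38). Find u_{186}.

30

We have u_1 = 6; u_2 = 36; u_3 = 26; u_4 = 4; u_5 = 24; u_6 = 30; u_7 = 28; u_8 = 16; u_9 = 20; u_{10} = 6.
Since u_{10} = u_1 = 6, the sequence is periodic with period 9.
(186 - 1) mod 9 = 5, so u_{186} = u_6 = 30.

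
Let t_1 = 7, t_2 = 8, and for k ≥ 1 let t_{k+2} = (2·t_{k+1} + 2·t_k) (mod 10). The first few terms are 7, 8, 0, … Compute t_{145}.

2

We have t_1 = 7,  t_2 = 8,  t_3 = 0,  t_4 = 6,  t_5 = 2,  t_6 = 6,  t_7 = 6,  t_8 = 4,  t_9 = 0,  t_{10} = 8,  t_{11} = 6,  t_{12} = 8,  t_{13} = 8,  t_{14} = 2,  t_{15} = 0,  t_{16} = 4,  t_{17} = 8,  t_{18} = 4,  t_{19} = 4,  t_{20} = 6,  t_{21} = 0,  t_{22} = 2,  t_{23} = 4,  t_{24} = 2,  t_{25} = 2,  t_{26} = 8,  t_{27} = 0.
Since (t_{26}, t_{27}) = (t_2, t_3) = (8, 0) (two consecutive terms determine the rest), the sequence is eventually periodic: after a pre-period of length 1 it cycles with period 24.
For k ≥ 2, t_k depends only on (k - 2) mod 24. (145 - 2) mod 24 = 23, so t_{145} = t_{25} = 2.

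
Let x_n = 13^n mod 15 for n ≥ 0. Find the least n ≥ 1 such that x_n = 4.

2

x_0 = 1,  x_1 = 13,  x_2 = 4,  x_3 = 7,  x_4 = 1.
The sequence repeats with period 4.
The value 4 first appears (with n ≥ 1) at x_2.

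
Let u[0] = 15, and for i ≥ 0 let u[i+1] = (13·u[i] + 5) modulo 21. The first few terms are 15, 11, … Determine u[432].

Computing terms: u[0] = 15, u[1] = 11, u[2] = 1, u[3] = 18, u[4] = 8, u[5] = 4, u[6] = 15.
Since u[6] = u[0] = 15, the sequence is periodic with period 6.
(432 - 0) mod 6 = 0, so u[432] = u[0] = 15.

15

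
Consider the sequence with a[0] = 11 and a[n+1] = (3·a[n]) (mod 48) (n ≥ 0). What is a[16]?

27

Computing terms: a[0] = 11, a[1] = 33, a[2] = 3, a[3] = 9, a[4] = 27, a[5] = 33.
Since a[5] = a[1] = 33, the sequence is eventually periodic: after a pre-period of length 1 it cycles with period 4.
For n ≥ 1, a[n] depends only on (n - 1) mod 4. (16 - 1) mod 4 = 3, so a[16] = a[4] = 27.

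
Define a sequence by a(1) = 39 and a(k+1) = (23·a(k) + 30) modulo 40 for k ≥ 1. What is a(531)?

a(1) = 39; a(2) = 7; a(3) = 31; a(4) = 23; a(5) = 39.
Since a(5) = a(1) = 39, the sequence is periodic with period 4.
(531 - 1) mod 4 = 2, so a(531) = a(3) = 31.

31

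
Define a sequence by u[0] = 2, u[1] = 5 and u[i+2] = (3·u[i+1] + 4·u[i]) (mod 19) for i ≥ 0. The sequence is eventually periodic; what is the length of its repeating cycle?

u[0] = 2, u[1] = 5, u[2] = 4, u[3] = 13, u[4] = 17, u[5] = 8, u[6] = 16, u[7] = 4, u[8] = 0, u[9] = 16, u[10] = 10, u[11] = 18, u[12] = 18, u[13] = 12, u[14] = 13, u[15] = 11, u[16] = 9, u[17] = 14, u[18] = 2, u[19] = 5.
The sequence repeats with period 18.

18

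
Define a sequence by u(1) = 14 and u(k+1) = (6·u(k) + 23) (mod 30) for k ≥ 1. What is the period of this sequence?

5

We have u(1) = 14; u(2) = 17; u(3) = 5; u(4) = 23; u(5) = 11; u(6) = 29; u(7) = 17.
Since u(7) = u(2) = 17, the sequence is eventually periodic: after a pre-period of length 1 it cycles with period 5.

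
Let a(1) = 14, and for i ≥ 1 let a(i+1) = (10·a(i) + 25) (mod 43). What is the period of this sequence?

We have a(1) = 14,  a(2) = 36,  a(3) = 41,  a(4) = 5,  a(5) = 32,  a(6) = 1,  a(7) = 35,  a(8) = 31,  a(9) = 34,  a(10) = 21,  a(11) = 20,  a(12) = 10,  a(13) = 39,  a(14) = 28,  a(15) = 4,  a(16) = 22,  a(17) = 30,  a(18) = 24,  a(19) = 7,  a(20) = 9,  a(21) = 29,  a(22) = 14.
The sequence repeats with period 21.

21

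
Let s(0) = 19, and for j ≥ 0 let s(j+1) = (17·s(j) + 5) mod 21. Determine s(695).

7

Computing terms: s(0) = 19, s(1) = 13, s(2) = 16, s(3) = 4, s(4) = 10, s(5) = 7, s(6) = 19.
Since s(6) = s(0) = 19, the sequence is periodic with period 6.
So s(695) = s(0 + ((695-0) mod 6)) = s(5) = 7.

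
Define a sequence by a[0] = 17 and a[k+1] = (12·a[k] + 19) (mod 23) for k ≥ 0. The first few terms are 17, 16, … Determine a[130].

0

We have a[0] = 17, a[1] = 16, a[2] = 4, a[3] = 21, a[4] = 18, a[5] = 5, a[6] = 10, a[7] = 1, a[8] = 8, a[9] = 0, a[10] = 19, a[11] = 17.
The sequence repeats with period 11.
So a[130] = a[0 + ((130-0) mod 11)] = a[9] = 0.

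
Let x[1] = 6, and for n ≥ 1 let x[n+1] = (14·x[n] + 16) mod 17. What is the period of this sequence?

x[1] = 6,  x[2] = 15,  x[3] = 5,  x[4] = 1,  x[5] = 13,  x[6] = 11,  x[7] = 0,  x[8] = 16,  x[9] = 2,  x[10] = 10,  x[11] = 3,  x[12] = 7,  x[13] = 12,  x[14] = 14,  x[15] = 8,  x[16] = 9,  x[17] = 6.
The sequence repeats with period 16.

16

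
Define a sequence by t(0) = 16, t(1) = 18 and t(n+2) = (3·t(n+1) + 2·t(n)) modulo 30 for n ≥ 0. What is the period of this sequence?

24

Computing terms: t(0) = 16; t(1) = 18; t(2) = 26; t(3) = 24; t(4) = 4; t(5) = 0; t(6) = 8; t(7) = 24; t(8) = 28; t(9) = 12; t(10) = 2; t(11) = 0; t(12) = 4; t(13) = 12; t(14) = 14; t(15) = 6; t(16) = 16; t(17) = 0; t(18) = 2; t(19) = 6; t(20) = 22; t(21) = 18; t(22) = 8; t(23) = 0; t(24) = 16; t(25) = 18.
The sequence repeats with period 24.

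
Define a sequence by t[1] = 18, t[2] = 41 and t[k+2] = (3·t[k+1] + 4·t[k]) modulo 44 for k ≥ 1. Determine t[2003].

Listing terms: t[1] = 18,  t[2] = 41,  t[3] = 19,  t[4] = 1,  t[5] = 35,  t[6] = 21,  t[7] = 27,  t[8] = 33,  t[9] = 31,  t[10] = 5,  t[11] = 7,  t[12] = 41,  t[13] = 19.
Since (t[12], t[13]) = (t[2], t[3]) = (41, 19) (two consecutive terms determine the rest), the sequence is eventually periodic: after a pre-period of length 1 it cycles with period 10.
For k ≥ 2, t[k] depends only on (k - 2) mod 10. (2003 - 2) mod 10 = 1, so t[2003] = t[3] = 19.

19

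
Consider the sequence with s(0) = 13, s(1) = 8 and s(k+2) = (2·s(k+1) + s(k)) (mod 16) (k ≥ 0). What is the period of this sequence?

16

Listing terms: s(0) = 13; s(1) = 8; s(2) = 13; s(3) = 2; s(4) = 1; s(5) = 4; s(6) = 9; s(7) = 6; s(8) = 5; s(9) = 0; s(10) = 5; s(11) = 10; s(12) = 9; s(13) = 12; s(14) = 1; s(15) = 14; s(16) = 13; s(17) = 8.
Since (s(16), s(17)) = (s(0), s(1)) = (13, 8) (two consecutive terms determine the rest), the sequence is periodic with period 16.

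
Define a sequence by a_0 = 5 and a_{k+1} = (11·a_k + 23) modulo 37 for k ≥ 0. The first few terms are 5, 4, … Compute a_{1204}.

Listing terms: a_0 = 5, a_1 = 4, a_2 = 30, a_3 = 20, a_4 = 21, a_5 = 32, a_6 = 5.
The sequence repeats with period 6.
(1204 - 0) mod 6 = 4, so a_{1204} = a_4 = 21.

21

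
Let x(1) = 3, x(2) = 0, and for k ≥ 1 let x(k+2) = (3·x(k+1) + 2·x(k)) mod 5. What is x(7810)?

4

We have x(1) = 3, x(2) = 0, x(3) = 1, x(4) = 3, x(5) = 1, x(6) = 4, x(7) = 4, x(8) = 0, x(9) = 3, x(10) = 4, x(11) = 3, x(12) = 2, x(13) = 2, x(14) = 0, x(15) = 4, x(16) = 2, x(17) = 4, x(18) = 1, x(19) = 1, x(20) = 0, x(21) = 2, x(22) = 1, x(23) = 2, x(24) = 3, x(25) = 3, x(26) = 0.
The sequence repeats with period 24.
(7810 - 1) mod 24 = 9, so x(7810) = x(10) = 4.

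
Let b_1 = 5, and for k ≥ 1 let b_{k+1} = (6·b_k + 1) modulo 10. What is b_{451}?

5

We have b_1 = 5,  b_2 = 1,  b_3 = 7,  b_4 = 3,  b_5 = 9,  b_6 = 5.
Since b_6 = b_1 = 5, the sequence is periodic with period 5.
So b_{451} = b_{1 + ((451-1) mod 5)} = b_1 = 5.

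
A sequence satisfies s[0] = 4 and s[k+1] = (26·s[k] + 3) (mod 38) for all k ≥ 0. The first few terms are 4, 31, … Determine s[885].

23

Listing terms: s[0] = 4; s[1] = 31; s[2] = 11; s[3] = 23; s[4] = 31.
Since s[4] = s[1] = 31, the sequence is eventually periodic: after a pre-period of length 1 it cycles with period 3.
For k ≥ 1, s[k] depends only on (k - 1) mod 3. (885 - 1) mod 3 = 2, so s[885] = s[3] = 23.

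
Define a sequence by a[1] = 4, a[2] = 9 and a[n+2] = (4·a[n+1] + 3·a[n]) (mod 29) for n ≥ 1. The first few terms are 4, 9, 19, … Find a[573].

11

a[1] = 4; a[2] = 9; a[3] = 19; a[4] = 16; a[5] = 5; a[6] = 10; a[7] = 26; a[8] = 18; a[9] = 5; a[10] = 16; a[11] = 21; a[12] = 16; a[13] = 11; a[14] = 5; a[15] = 24; a[16] = 24; a[17] = 23; a[18] = 19; a[19] = 0; a[20] = 28; a[21] = 25; a[22] = 10; a[23] = 28; a[24] = 26; a[25] = 14; a[26] = 18; a[27] = 27; a[28] = 17; a[29] = 4; a[30] = 9.
The sequence repeats with period 28.
So a[573] = a[1 + ((573-1) mod 28)] = a[13] = 11.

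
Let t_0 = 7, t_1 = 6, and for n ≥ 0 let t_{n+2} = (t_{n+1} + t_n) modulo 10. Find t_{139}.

t_0 = 7,  t_1 = 6,  t_2 = 3,  t_3 = 9,  t_4 = 2,  t_5 = 1,  t_6 = 3,  t_7 = 4,  t_8 = 7,  t_9 = 1,  t_{10} = 8,  t_{11} = 9,  t_{12} = 7,  t_{13} = 6.
Since (t_{12}, t_{13}) = (t_0, t_1) = (7, 6) (two consecutive terms determine the rest), the sequence is periodic with period 12.
(139 - 0) mod 12 = 7, so t_{139} = t_7 = 4.

4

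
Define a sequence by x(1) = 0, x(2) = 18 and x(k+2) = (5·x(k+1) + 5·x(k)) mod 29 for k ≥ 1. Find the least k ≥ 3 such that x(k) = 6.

6

Listing terms: x(1) = 0,  x(2) = 18,  x(3) = 3,  x(4) = 18,  x(5) = 18,  x(6) = 6,  x(7) = 4,  x(8) = 21,  x(9) = 9,  x(10) = 5,  x(11) = 12,  x(12) = 27,  x(13) = 21,  x(14) = 8,  x(15) = 0,  x(16) = 11,  x(17) = 26,  x(18) = 11,  x(19) = 11,  x(20) = 23,  x(21) = 25,  x(22) = 8,  x(23) = 20,  x(24) = 24,  x(25) = 17,  x(26) = 2,  x(27) = 8,  x(28) = 21,  x(29) = 0,  x(30) = 18.
The sequence repeats with period 28.
The value 6 first appears (with k ≥ 3) at x(6).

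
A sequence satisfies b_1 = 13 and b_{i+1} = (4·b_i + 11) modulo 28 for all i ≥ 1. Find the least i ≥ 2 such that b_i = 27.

We have b_1 = 13,  b_2 = 7,  b_3 = 11,  b_4 = 27,  b_5 = 7.
Since b_5 = b_2 = 7, the sequence is eventually periodic: after a pre-period of length 1 it cycles with period 3.
The value 27 first appears (with i ≥ 2) at b_4.

4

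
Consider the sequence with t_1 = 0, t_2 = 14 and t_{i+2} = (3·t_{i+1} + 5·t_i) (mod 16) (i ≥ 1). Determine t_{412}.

4

t_1 = 0; t_2 = 14; t_3 = 10; t_4 = 4; t_5 = 14; t_6 = 14; t_7 = 0; t_8 = 6; t_9 = 2; t_{10} = 4; t_{11} = 6; t_{12} = 6; t_{13} = 0; t_{14} = 14.
The sequence repeats with period 12.
(412 - 1) mod 12 = 3, so t_{412} = t_4 = 4.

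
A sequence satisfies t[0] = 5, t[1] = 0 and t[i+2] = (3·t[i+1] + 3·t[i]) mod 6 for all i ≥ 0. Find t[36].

t[0] = 5,  t[1] = 0,  t[2] = 3,  t[3] = 3,  t[4] = 0,  t[5] = 3.
Since (t[4], t[5]) = (t[1], t[2]) = (0, 3) (two consecutive terms determine the rest), the sequence is eventually periodic: after a pre-period of length 1 it cycles with period 3.
For i ≥ 1, t[i] depends only on (i - 1) mod 3. (36 - 1) mod 3 = 2, so t[36] = t[3] = 3.

3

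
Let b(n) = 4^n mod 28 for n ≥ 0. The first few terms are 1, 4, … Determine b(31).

4

We have b(0) = 1, b(1) = 4, b(2) = 16, b(3) = 8, b(4) = 4.
Since b(4) = b(1) = 4, the sequence is eventually periodic: after a pre-period of length 1 it cycles with period 3.
For n ≥ 1, b(n) depends only on (n - 1) mod 3. (31 - 1) mod 3 = 0, so b(31) = b(1) = 4.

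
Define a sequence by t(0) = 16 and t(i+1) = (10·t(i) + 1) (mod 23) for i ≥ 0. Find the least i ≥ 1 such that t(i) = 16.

22

Computing terms: t(0) = 16; t(1) = 0; t(2) = 1; t(3) = 11; t(4) = 19; t(5) = 7; t(6) = 2; t(7) = 21; t(8) = 4; t(9) = 18; t(10) = 20; t(11) = 17; t(12) = 10; t(13) = 9; t(14) = 22; t(15) = 14; t(16) = 3; t(17) = 8; t(18) = 12; t(19) = 6; t(20) = 15; t(21) = 13; t(22) = 16.
Since t(22) = t(0) = 16, the sequence is periodic with period 22.
The value 16 next appears (with i ≥ 1) at t(22).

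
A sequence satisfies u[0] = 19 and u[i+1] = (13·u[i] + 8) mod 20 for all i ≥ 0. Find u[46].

Listing terms: u[0] = 19,  u[1] = 15,  u[2] = 3,  u[3] = 7,  u[4] = 19.
The sequence repeats with period 4.
So u[46] = u[0 + ((46-0) mod 4)] = u[2] = 3.

3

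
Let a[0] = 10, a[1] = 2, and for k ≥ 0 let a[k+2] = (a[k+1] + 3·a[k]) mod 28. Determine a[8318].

a[0] = 10,  a[1] = 2,  a[2] = 4,  a[3] = 10,  a[4] = 22,  a[5] = 24,  a[6] = 6,  a[7] = 22,  a[8] = 12,  a[9] = 22,  a[10] = 2,  a[11] = 12,  a[12] = 18,  a[13] = 26,  a[14] = 24,  a[15] = 18,  a[16] = 6,  a[17] = 4,  a[18] = 22,  a[19] = 6,  a[20] = 16,  a[21] = 6,  a[22] = 26,  a[23] = 16,  a[24] = 10,  a[25] = 2.
Since (a[24], a[25]) = (a[0], a[1]) = (10, 2) (two consecutive terms determine the rest), the sequence is periodic with period 24.
(8318 - 0) mod 24 = 14, so a[8318] = a[14] = 24.

24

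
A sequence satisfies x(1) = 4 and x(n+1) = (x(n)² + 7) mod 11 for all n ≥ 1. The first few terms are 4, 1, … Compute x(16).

Computing terms: x(1) = 4,  x(2) = 1,  x(3) = 8,  x(4) = 5,  x(5) = 10,  x(6) = 8.
Since x(6) = x(3) = 8, the sequence is eventually periodic: after a pre-period of length 2 it cycles with period 3.
For n ≥ 3, x(n) depends only on (n - 3) mod 3. (16 - 3) mod 3 = 1, so x(16) = x(4) = 5.

5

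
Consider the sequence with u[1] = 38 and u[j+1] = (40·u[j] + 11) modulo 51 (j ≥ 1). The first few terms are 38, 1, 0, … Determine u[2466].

Listing terms: u[1] = 38; u[2] = 1; u[3] = 0; u[4] = 11; u[5] = 43; u[6] = 48; u[7] = 44; u[8] = 37; u[9] = 12; u[10] = 32; u[11] = 16; u[12] = 39; u[13] = 41; u[14] = 19; u[15] = 6; u[16] = 47; u[17] = 4; u[18] = 18; u[19] = 17; u[20] = 28; u[21] = 9; u[22] = 14; u[23] = 10; u[24] = 3; u[25] = 29; u[26] = 49; u[27] = 33; u[28] = 5; u[29] = 7; u[30] = 36; u[31] = 23; u[32] = 13; u[33] = 21; u[34] = 35; u[35] = 34; u[36] = 45; u[37] = 26; u[38] = 31; u[39] = 27; u[40] = 20; u[41] = 46; u[42] = 15; u[43] = 50; u[44] = 22; u[45] = 24; u[46] = 2; u[47] = 40; u[48] = 30; u[49] = 38.
Since u[49] = u[1] = 38, the sequence is periodic with period 48.
(2466 - 1) mod 48 = 17, so u[2466] = u[18] = 18.

18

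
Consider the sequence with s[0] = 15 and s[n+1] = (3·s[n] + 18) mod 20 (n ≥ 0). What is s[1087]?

s[0] = 15, s[1] = 3, s[2] = 7, s[3] = 19, s[4] = 15.
The sequence repeats with period 4.
So s[1087] = s[0 + ((1087-0) mod 4)] = s[3] = 19.

19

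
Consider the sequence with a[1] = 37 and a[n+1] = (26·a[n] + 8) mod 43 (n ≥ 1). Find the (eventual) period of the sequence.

a[1] = 37,  a[2] = 24,  a[3] = 30,  a[4] = 14,  a[5] = 28,  a[6] = 5,  a[7] = 9,  a[8] = 27,  a[9] = 22,  a[10] = 21,  a[11] = 38,  a[12] = 7,  a[13] = 18,  a[14] = 3,  a[15] = 0,  a[16] = 8,  a[17] = 1,  a[18] = 34,  a[19] = 32,  a[20] = 23,  a[21] = 4,  a[22] = 26,  a[23] = 39,  a[24] = 33,  a[25] = 6,  a[26] = 35,  a[27] = 15,  a[28] = 11,  a[29] = 36,  a[30] = 41,  a[31] = 42,  a[32] = 25,  a[33] = 13,  a[34] = 2,  a[35] = 17,  a[36] = 20,  a[37] = 12,  a[38] = 19,  a[39] = 29,  a[40] = 31,  a[41] = 40,  a[42] = 16,  a[43] = 37.
The sequence repeats with period 42.

42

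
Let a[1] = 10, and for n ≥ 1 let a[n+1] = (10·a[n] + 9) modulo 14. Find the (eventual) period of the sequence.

6

Computing terms: a[1] = 10,  a[2] = 11,  a[3] = 7,  a[4] = 9,  a[5] = 1,  a[6] = 5,  a[7] = 3,  a[8] = 11.
Since a[8] = a[2] = 11, the sequence is eventually periodic: after a pre-period of length 1 it cycles with period 6.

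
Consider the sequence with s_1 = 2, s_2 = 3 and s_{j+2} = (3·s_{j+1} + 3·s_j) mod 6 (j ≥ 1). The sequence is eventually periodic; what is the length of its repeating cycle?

s_1 = 2; s_2 = 3; s_3 = 3; s_4 = 0; s_5 = 3; s_6 = 3.
Since (s_5, s_6) = (s_2, s_3) = (3, 3) (two consecutive terms determine the rest), the sequence is eventually periodic: after a pre-period of length 1 it cycles with period 3.

3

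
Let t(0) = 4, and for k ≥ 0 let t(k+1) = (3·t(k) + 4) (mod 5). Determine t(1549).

t(0) = 4; t(1) = 1; t(2) = 2; t(3) = 0; t(4) = 4.
The sequence repeats with period 4.
So t(1549) = t(0 + ((1549-0) mod 4)) = t(1) = 1.

1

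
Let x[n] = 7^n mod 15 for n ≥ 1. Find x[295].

Listing terms: x[1] = 7,  x[2] = 4,  x[3] = 13,  x[4] = 1,  x[5] = 7.
Since x[5] = x[1] = 7, the sequence is periodic with period 4.
(295 - 1) mod 4 = 2, so x[295] = x[3] = 13.

13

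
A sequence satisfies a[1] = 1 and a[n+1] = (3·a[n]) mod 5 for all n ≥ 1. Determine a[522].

We have a[1] = 1; a[2] = 3; a[3] = 4; a[4] = 2; a[5] = 1.
Since a[5] = a[1] = 1, the sequence is periodic with period 4.
So a[522] = a[1 + ((522-1) mod 4)] = a[2] = 3.

3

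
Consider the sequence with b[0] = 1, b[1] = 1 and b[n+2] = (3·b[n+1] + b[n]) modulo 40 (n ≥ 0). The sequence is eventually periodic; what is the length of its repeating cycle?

We have b[0] = 1,  b[1] = 1,  b[2] = 4,  b[3] = 13,  b[4] = 3,  b[5] = 22,  b[6] = 29,  b[7] = 29,  b[8] = 36,  b[9] = 17,  b[10] = 7,  b[11] = 38,  b[12] = 1,  b[13] = 1.
The sequence repeats with period 12.

12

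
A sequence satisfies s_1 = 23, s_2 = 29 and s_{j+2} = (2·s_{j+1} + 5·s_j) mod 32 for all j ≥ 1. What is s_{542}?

21

s_1 = 23,  s_2 = 29,  s_3 = 13,  s_4 = 11,  s_5 = 23,  s_6 = 5,  s_7 = 29,  s_8 = 19,  s_9 = 23,  s_{10} = 13,  s_{11} = 13,  s_{12} = 27,  s_{13} = 23,  s_{14} = 21,  s_{15} = 29,  s_{16} = 3,  s_{17} = 23,  s_{18} = 29.
Since (s_{17}, s_{18}) = (s_1, s_2) = (23, 29) (two consecutive terms determine the rest), the sequence is periodic with period 16.
So s_{542} = s_{1 + ((542-1) mod 16)} = s_{14} = 21.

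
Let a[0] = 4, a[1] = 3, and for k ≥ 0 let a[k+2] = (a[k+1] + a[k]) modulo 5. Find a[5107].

1

We have a[0] = 4,  a[1] = 3,  a[2] = 2,  a[3] = 0,  a[4] = 2,  a[5] = 2,  a[6] = 4,  a[7] = 1,  a[8] = 0,  a[9] = 1,  a[10] = 1,  a[11] = 2,  a[12] = 3,  a[13] = 0,  a[14] = 3,  a[15] = 3,  a[16] = 1,  a[17] = 4,  a[18] = 0,  a[19] = 4,  a[20] = 4,  a[21] = 3.
Since (a[20], a[21]) = (a[0], a[1]) = (4, 3) (two consecutive terms determine the rest), the sequence is periodic with period 20.
So a[5107] = a[0 + ((5107-0) mod 20)] = a[7] = 1.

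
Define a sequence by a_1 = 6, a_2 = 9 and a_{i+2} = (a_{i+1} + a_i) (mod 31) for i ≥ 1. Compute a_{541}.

6

a_1 = 6; a_2 = 9; a_3 = 15; a_4 = 24; a_5 = 8; a_6 = 1; a_7 = 9; a_8 = 10; a_9 = 19; a_{10} = 29; a_{11} = 17; a_{12} = 15; a_{13} = 1; a_{14} = 16; a_{15} = 17; a_{16} = 2; a_{17} = 19; a_{18} = 21; a_{19} = 9; a_{20} = 30; a_{21} = 8; a_{22} = 7; a_{23} = 15; a_{24} = 22; a_{25} = 6; a_{26} = 28; a_{27} = 3; a_{28} = 0; a_{29} = 3; a_{30} = 3; a_{31} = 6; a_{32} = 9.
The sequence repeats with period 30.
(541 - 1) mod 30 = 0, so a_{541} = a_1 = 6.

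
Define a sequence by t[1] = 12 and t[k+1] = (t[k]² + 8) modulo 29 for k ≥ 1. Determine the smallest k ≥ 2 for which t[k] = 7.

2

Listing terms: t[1] = 12; t[2] = 7; t[3] = 28; t[4] = 9; t[5] = 2; t[6] = 12.
The sequence repeats with period 5.
The value 7 first appears (with k ≥ 2) at t[2].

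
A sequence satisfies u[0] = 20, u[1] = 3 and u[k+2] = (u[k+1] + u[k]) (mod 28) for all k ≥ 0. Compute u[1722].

12

Listing terms: u[0] = 20,  u[1] = 3,  u[2] = 23,  u[3] = 26,  u[4] = 21,  u[5] = 19,  u[6] = 12,  u[7] = 3,  u[8] = 15,  u[9] = 18,  u[10] = 5,  u[11] = 23,  u[12] = 0,  u[13] = 23,  u[14] = 23,  u[15] = 18,  u[16] = 13,  u[17] = 3,  u[18] = 16,  u[19] = 19,  u[20] = 7,  u[21] = 26,  u[22] = 5,  u[23] = 3,  u[24] = 8,  u[25] = 11,  u[26] = 19,  u[27] = 2,  u[28] = 21,  u[29] = 23,  u[30] = 16,  u[31] = 11,  u[32] = 27,  u[33] = 10,  u[34] = 9,  u[35] = 19,  u[36] = 0,  u[37] = 19,  u[38] = 19,  u[39] = 10,  u[40] = 1,  u[41] = 11,  u[42] = 12,  u[43] = 23,  u[44] = 7,  u[45] = 2,  u[46] = 9,  u[47] = 11,  u[48] = 20,  u[49] = 3.
Since (u[48], u[49]) = (u[0], u[1]) = (20, 3) (two consecutive terms determine the rest), the sequence is periodic with period 48.
So u[1722] = u[0 + ((1722-0) mod 48)] = u[42] = 12.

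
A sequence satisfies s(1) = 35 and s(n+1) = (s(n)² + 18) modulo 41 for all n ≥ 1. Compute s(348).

s(1) = 35; s(2) = 13; s(3) = 23; s(4) = 14; s(5) = 9; s(6) = 17; s(7) = 20; s(8) = 8; s(9) = 0; s(10) = 18; s(11) = 14.
Since s(11) = s(4) = 14, the sequence is eventually periodic: after a pre-period of length 3 it cycles with period 7.
For n ≥ 4, s(n) depends only on (n - 4) mod 7. (348 - 4) mod 7 = 1, so s(348) = s(5) = 9.

9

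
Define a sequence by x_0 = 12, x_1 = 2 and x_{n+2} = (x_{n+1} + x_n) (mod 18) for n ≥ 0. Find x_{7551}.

2

Listing terms: x_0 = 12; x_1 = 2; x_2 = 14; x_3 = 16; x_4 = 12; x_5 = 10; x_6 = 4; x_7 = 14; x_8 = 0; x_9 = 14; x_{10} = 14; x_{11} = 10; x_{12} = 6; x_{13} = 16; x_{14} = 4; x_{15} = 2; x_{16} = 6; x_{17} = 8; x_{18} = 14; x_{19} = 4; x_{20} = 0; x_{21} = 4; x_{22} = 4; x_{23} = 8; x_{24} = 12; x_{25} = 2.
The sequence repeats with period 24.
So x_{7551} = x_{0 + ((7551-0) mod 24)} = x_{15} = 2.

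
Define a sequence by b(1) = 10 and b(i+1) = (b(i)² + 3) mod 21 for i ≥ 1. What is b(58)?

We have b(1) = 10; b(2) = 19; b(3) = 7; b(4) = 10.
The sequence repeats with period 3.
So b(58) = b(1 + ((58-1) mod 3)) = b(1) = 10.

10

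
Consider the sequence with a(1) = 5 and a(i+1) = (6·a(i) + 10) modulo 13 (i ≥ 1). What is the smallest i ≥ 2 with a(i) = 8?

8

Listing terms: a(1) = 5, a(2) = 1, a(3) = 3, a(4) = 2, a(5) = 9, a(6) = 12, a(7) = 4, a(8) = 8, a(9) = 6, a(10) = 7, a(11) = 0, a(12) = 10, a(13) = 5.
The sequence repeats with period 12.
The value 8 first appears (with i ≥ 2) at a(8).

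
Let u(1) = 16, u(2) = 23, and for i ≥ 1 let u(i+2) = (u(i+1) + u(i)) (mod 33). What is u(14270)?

Computing terms: u(1) = 16, u(2) = 23, u(3) = 6, u(4) = 29, u(5) = 2, u(6) = 31, u(7) = 0, u(8) = 31, u(9) = 31, u(10) = 29, u(11) = 27, u(12) = 23, u(13) = 17, u(14) = 7, u(15) = 24, u(16) = 31, u(17) = 22, u(18) = 20, u(19) = 9, u(20) = 29, u(21) = 5, u(22) = 1, u(23) = 6, u(24) = 7, u(25) = 13, u(26) = 20, u(27) = 0, u(28) = 20, u(29) = 20, u(30) = 7, u(31) = 27, u(32) = 1, u(33) = 28, u(34) = 29, u(35) = 24, u(36) = 20, u(37) = 11, u(38) = 31, u(39) = 9, u(40) = 7, u(41) = 16, u(42) = 23.
Since (u(41), u(42)) = (u(1), u(2)) = (16, 23) (two consecutive terms determine the rest), the sequence is periodic with period 40.
So u(14270) = u(1 + ((14270-1) mod 40)) = u(30) = 7.

7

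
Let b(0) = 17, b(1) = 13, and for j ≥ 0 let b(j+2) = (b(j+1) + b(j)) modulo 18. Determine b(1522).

Listing terms: b(0) = 17; b(1) = 13; b(2) = 12; b(3) = 7; b(4) = 1; b(5) = 8; b(6) = 9; b(7) = 17; b(8) = 8; b(9) = 7; b(10) = 15; b(11) = 4; b(12) = 1; b(13) = 5; b(14) = 6; b(15) = 11; b(16) = 17; b(17) = 10; b(18) = 9; b(19) = 1; b(20) = 10; b(21) = 11; b(22) = 3; b(23) = 14; b(24) = 17; b(25) = 13.
Since (b(24), b(25)) = (b(0), b(1)) = (17, 13) (two consecutive terms determine the rest), the sequence is periodic with period 24.
So b(1522) = b(0 + ((1522-0) mod 24)) = b(10) = 15.

15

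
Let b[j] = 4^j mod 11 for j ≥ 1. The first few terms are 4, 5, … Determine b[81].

b[1] = 4; b[2] = 5; b[3] = 9; b[4] = 3; b[5] = 1; b[6] = 4.
Since b[6] = b[1] = 4, the sequence is periodic with period 5.
So b[81] = b[1 + ((81-1) mod 5)] = b[1] = 4.

4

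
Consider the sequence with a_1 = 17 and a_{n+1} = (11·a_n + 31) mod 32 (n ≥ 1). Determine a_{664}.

6

We have a_1 = 17,  a_2 = 26,  a_3 = 29,  a_4 = 30,  a_5 = 9,  a_6 = 2,  a_7 = 21,  a_8 = 6,  a_9 = 1,  a_{10} = 10,  a_{11} = 13,  a_{12} = 14,  a_{13} = 25,  a_{14} = 18,  a_{15} = 5,  a_{16} = 22,  a_{17} = 17.
The sequence repeats with period 16.
(664 - 1) mod 16 = 7, so a_{664} = a_8 = 6.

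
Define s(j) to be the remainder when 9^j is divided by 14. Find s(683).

11

s(0) = 1,  s(1) = 9,  s(2) = 11,  s(3) = 1.
Since s(3) = s(0) = 1, the sequence is periodic with period 3.
So s(683) = s(0 + ((683-0) mod 3)) = s(2) = 11.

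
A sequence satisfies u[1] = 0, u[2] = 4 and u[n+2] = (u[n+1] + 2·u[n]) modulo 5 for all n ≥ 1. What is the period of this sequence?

4

u[1] = 0; u[2] = 4; u[3] = 4; u[4] = 2; u[5] = 0; u[6] = 4.
Since (u[5], u[6]) = (u[1], u[2]) = (0, 4) (two consecutive terms determine the rest), the sequence is periodic with period 4.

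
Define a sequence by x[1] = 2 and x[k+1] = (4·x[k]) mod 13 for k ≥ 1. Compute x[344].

8

Computing terms: x[1] = 2, x[2] = 8, x[3] = 6, x[4] = 11, x[5] = 5, x[6] = 7, x[7] = 2.
The sequence repeats with period 6.
(344 - 1) mod 6 = 1, so x[344] = x[2] = 8.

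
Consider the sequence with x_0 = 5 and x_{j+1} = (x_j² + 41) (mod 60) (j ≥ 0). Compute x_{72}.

5

x_0 = 5; x_1 = 6; x_2 = 17; x_3 = 30; x_4 = 41; x_5 = 42; x_6 = 5.
Since x_6 = x_0 = 5, the sequence is periodic with period 6.
So x_{72} = x_{0 + ((72-0) mod 6)} = x_0 = 5.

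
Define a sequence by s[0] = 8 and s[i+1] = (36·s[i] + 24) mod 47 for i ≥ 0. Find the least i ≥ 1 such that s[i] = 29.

Computing terms: s[0] = 8; s[1] = 30; s[2] = 23; s[3] = 6; s[4] = 5; s[5] = 16; s[6] = 36; s[7] = 4; s[8] = 27; s[9] = 9; s[10] = 19; s[11] = 3; s[12] = 38; s[13] = 29; s[14] = 34; s[15] = 26; s[16] = 20; s[17] = 39; s[18] = 18; s[19] = 14; s[20] = 11; s[21] = 44; s[22] = 10; s[23] = 8.
The sequence repeats with period 23.
The value 29 first appears (with i ≥ 1) at s[13].

13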